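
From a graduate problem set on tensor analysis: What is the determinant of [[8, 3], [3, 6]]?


For a 2x2 matrix [[a, b], [c, d]], det = a*d - b*c.
a = 8, b = 3, c = 3, d = 6
a*d = 8 * 6 = 48
b*c = 3 * 3 = 9
det = 48 - 9 = 39

39


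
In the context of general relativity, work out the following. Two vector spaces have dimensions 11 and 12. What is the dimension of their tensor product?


The dimension of a tensor product is the product of dimensions.
dim(V) = 11, dim(W) = 12
dim(V (x) W) = 11 * 12 = 132

132


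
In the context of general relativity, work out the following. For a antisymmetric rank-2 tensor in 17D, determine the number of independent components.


A antisymmetric rank-2 tensor in d dimensions has d(d-1)/2 independent components.
d = 17
d(d-1)/2 = 17 * 16 / 2 = 272 / 2 = 136

136


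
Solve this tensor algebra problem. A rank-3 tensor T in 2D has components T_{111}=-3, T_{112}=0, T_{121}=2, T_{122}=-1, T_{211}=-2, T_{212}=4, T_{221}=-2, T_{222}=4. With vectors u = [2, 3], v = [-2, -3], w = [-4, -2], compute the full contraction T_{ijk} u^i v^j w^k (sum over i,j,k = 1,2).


S = sum over i,j,k of T_{ijk} u_i v_j w_k. Expanding all 8 terms:
T_{111}*u_1*v_1*w_1 = -3*2*-2*-4 = -48  (running total: -48)
T_{112}*u_1*v_1*w_2 = 0*2*-2*-2 = 0  (running total: -48)
T_{121}*u_1*v_2*w_1 = 2*2*-3*-4 = 48  (running total: 0)
T_{122}*u_1*v_2*w_2 = -1*2*-3*-2 = -12  (running total: -12)
T_{211}*u_2*v_1*w_1 = -2*3*-2*-4 = -48  (running total: -60)
T_{212}*u_2*v_1*w_2 = 4*3*-2*-2 = 48  (running total: -12)
T_{221}*u_2*v_2*w_1 = -2*3*-3*-4 = -72  (running total: -84)
T_{222}*u_2*v_2*w_2 = 4*3*-3*-2 = 72  (running total: -12)
S = -12

-12


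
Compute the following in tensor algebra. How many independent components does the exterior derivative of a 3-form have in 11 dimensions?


The exterior derivative of a p-form is a (p+1)-form.
Its number of independent components is C(n, p+1).
n = 11, p+1 = 4
C(11, 4) = 330

330


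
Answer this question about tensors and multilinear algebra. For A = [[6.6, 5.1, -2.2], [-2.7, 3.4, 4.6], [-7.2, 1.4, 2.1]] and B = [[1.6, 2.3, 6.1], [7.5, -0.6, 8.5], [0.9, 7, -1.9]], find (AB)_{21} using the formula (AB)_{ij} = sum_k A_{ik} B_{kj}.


(AB)_{ij} = sum_k A_{ik} B_{kj}.
For i=2, j=1:
A_{21} * B_{11} = -2.7 * 1.6 = -4.32
A_{22} * B_{21} = 3.4 * 7.5 = 25.5
A_{23} * B_{31} = 4.6 * 0.9 = 4.14
Sum = -4.32 + 25.5 + 4.14 = 25.32

25.32


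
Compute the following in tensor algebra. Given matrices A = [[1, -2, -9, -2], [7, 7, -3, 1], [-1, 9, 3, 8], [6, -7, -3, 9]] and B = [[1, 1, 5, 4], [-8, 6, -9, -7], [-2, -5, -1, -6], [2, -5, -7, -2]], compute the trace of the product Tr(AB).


Tr(AB) = sum_i (AB)_{ii} where (AB)_{ii} = sum_k A_{ik} B_{ki}.
(AB)_{11} = 1*1 + -2*-8 + -9*-2 + -2*2 = 31
(AB)_{22} = 7*1 + 7*6 + -3*-5 + 1*-5 = 59
(AB)_{33} = -1*5 + 9*-9 + 3*-1 + 8*-7 = -145
(AB)_{44} = 6*4 + -7*-7 + -3*-6 + 9*-2 = 73
Tr(AB) = 31 + 59 + -145 + 73 = 18

18


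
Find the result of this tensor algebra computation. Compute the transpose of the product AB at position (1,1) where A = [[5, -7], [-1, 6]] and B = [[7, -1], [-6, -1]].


(AB)^T_{ij} = (AB)_{ji} = sum_k A_{jk} B_{ki}.
For i=1, j=1 we need (AB)_{11}:
A_{11} * B_{11} = 5 * 7 = 35
A_{12} * B_{21} = -7 * -6 = 42
Sum = 35 + 42 = 77

77


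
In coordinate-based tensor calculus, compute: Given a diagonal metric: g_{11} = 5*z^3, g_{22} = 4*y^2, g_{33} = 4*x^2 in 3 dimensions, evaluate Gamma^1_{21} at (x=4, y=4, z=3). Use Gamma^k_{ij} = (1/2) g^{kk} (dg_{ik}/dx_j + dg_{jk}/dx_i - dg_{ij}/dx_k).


For a diagonal metric, Gamma^k_{ij} = (1/2) g^{kk} (dg_{ik}/dx_j + dg_{jk}/dx_i - dg_{ij}/dx_k).
The metric is diagonal, so g_{ab} = 0 for a != b.
At the given point: g_{11} = 135, g_{22} = 64, g_{33} = 64
g^{11} = 1/135
dg_{21}/dx_1 = 0 (off-diagonal)
dg_{11}/dx_2 = dg_{11}/dx_2 = 0
dg_{21}/dx_1 = 0 (off-diagonal)
Numerator = 0 + 0 - 0 = 0
Gamma^1_{21} = 0 / (2 * 135) = 0

0


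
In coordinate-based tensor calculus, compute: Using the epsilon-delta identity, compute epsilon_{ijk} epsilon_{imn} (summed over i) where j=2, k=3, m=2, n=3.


Using the identity: epsilon_{ijk} epsilon_{imn} = delta_{jm} delta_{kn} - delta_{jn} delta_{km}.
delta_{22} = 1
delta_{33} = 1
delta_{23} = 0
delta_{32} = 0
Result = 1 * 1 - 0 * 0 = 1 - 0 = 1

1


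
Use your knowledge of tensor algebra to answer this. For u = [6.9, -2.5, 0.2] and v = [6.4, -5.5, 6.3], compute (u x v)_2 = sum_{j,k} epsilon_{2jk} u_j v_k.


(u x v)_2 = sum_{j,k} epsilon_{2jk} u_j v_k. Only permutations of (1,2,3) contribute; the two non-zero terms are:
eps_{213} u_1 v_3 = -1 * 6.9 * 6.3 = -43.47
eps_{231} u_3 v_1 = 1 * 0.2 * 6.4 = 1.28
(u x v)_2 = -42.19

-42.19


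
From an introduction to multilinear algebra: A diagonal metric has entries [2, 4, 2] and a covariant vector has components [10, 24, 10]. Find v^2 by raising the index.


To raise an index with a diagonal metric: v^i = v_i / g_{ii}.
For index 2: v_2 = 24, g_{22} = 4
v^2 = 24 / 4 = 6

6


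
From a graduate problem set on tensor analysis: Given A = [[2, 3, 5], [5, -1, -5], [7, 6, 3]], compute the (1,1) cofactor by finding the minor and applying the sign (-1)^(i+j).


To find cofactor C_{11}, delete row 1 and column 1.
The resulting 2x2 submatrix is: [[-1, -5], [6, 3]]
Minor M_{11} = -1*3 - -5*6
  = -3 - -30 = 27
Sign = (-1)^(1+1) = (-1)^2 = 1
Cofactor C_{11} = 1 * 27 = 27

27


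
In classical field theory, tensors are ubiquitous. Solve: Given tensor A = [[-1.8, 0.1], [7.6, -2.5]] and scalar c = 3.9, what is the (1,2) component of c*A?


Scalar multiplication: (cA)_{ij} = c * A_{ij}.
c = 3.9
A_{12} = 0.1
(cA)_{12} = 3.9 * 0.1 = 0.39

0.39


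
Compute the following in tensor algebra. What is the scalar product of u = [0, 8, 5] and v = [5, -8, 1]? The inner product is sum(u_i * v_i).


The inner product u . v = sum of u_i * v_i.
Term-by-term: 0 * 5, 8 * -8, 5 * 1
Products: 0, -64, 5
Sum = 0 + -64 + 5 = -59

-59


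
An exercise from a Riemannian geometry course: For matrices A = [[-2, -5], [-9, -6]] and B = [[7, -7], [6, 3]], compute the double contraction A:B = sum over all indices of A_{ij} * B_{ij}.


A:B = sum over all i,j of A_{ij} * B_{ij}.
Row 1: -2*7=-14, -5*-7=35 => row sum = 21
Row 2: -9*6=-54, -6*3=-18 => row sum = -72
Total = 21 + -72 = -51

-51


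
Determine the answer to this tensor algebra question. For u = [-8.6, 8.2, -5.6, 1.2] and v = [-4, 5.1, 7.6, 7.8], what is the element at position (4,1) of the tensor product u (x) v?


The outer product entry T_{ij} = u_i * v_j.
We need i=4, j=1.
u_4 = 1.2, v_1 = -4
T_{4,1} = 1.2 * -4 = -4.8

-4.8


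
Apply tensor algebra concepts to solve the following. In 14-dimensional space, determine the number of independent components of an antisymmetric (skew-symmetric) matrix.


An antisymmetric rank-2 tensor satisfies A_{ij} = -A_{ji}, so diagonal entries are zero.
The independent components are the upper-triangular entries: C(n, 2) = n(n-1)/2.
n = 14
C(14, 2) = 14 * 13 / 2 = 182 / 2 = 91

91


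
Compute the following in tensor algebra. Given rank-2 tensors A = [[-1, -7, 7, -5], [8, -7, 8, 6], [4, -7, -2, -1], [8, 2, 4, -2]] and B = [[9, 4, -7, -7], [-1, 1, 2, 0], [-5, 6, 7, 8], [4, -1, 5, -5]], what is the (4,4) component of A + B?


Tensor addition is component-wise: (A + B)_{ij} = A_{ij} + B_{ij}.
A_{44} = -2
B_{44} = -5
(A + B)_{44} = -2 + -5 = -7

-7


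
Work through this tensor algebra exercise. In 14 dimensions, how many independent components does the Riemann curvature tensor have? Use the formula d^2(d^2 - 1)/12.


The Riemann tensor in d dimensions has d^2(d^2 - 1)/12 independent components.
d = 14, so d^2 = 196
d^2 - 1 = 195
d^2(d^2 - 1) = 196 * 195 = 38220
Divide by 12: 38220 / 12 = 3185

3185


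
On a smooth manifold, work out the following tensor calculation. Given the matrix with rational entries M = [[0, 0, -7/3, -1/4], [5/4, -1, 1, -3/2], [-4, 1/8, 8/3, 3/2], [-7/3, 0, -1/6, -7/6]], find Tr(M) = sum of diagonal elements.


The trace is the sum of diagonal entries.
Diagonal: M[1,1] = 0, M[2,2] = -1, M[3,3] = 8/3, M[4,4] = -7/6
Tr(M) = 0 + -1 + 8/3 + -7/6
Computing step by step:
After adding M[1,1]: 0
After adding M[2,2]: -1
After adding M[3,3]: 5/3
After adding M[4,4]: 1/2
Tr(M) = 1/2

1/2


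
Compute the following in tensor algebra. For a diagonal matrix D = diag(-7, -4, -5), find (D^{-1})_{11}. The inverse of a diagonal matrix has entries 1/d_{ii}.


For a diagonal matrix, the inverse has entries (D^{-1})_{ii} = 1/d_{ii}.
The diagonal entries are: d_{11} = -7, d_{22} = -4, d_{33} = -5
We need (D^{-1})_{11} = 1/d_{11} = 1/-7 = -1/7

-1/7


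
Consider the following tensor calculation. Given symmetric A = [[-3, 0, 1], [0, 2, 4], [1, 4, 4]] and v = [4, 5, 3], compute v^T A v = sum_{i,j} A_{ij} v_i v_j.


First compute Av:
(Av)_1 = -3*4 + 0*5 + 1*3 = -9
(Av)_2 = 0*4 + 2*5 + 4*3 = 22
(Av)_3 = 1*4 + 4*5 + 4*3 = 36
Av = [-9, 22, 36]
Then v^T (Av) = 4*-9 + 5*22 + 3*36
= -36 + 110 + 108 = 182

182


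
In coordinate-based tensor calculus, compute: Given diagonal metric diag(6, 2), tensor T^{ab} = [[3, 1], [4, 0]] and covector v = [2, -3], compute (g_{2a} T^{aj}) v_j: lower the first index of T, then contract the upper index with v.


Step 1: lower the first index. For a diagonal metric, g_{ia} T^{aj} = g_{ii} T^{ij} (no sum on i).
g_{22} = 2
S_2{}^1 = 2 * T^{21} = 2 * 4 = 8
S_2{}^2 = 2 * T^{22} = 2 * 0 = 0
Step 2: contract S_2{}^j with v_j.
S_2{}^1 * v_1 = 8 * 2 = 16
S_2{}^2 * v_2 = 0 * -3 = 0
Result = 16 + 0 = 16

16


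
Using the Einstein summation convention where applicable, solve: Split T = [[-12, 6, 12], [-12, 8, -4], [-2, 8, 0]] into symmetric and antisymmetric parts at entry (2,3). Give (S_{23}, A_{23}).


T_{23} = -4
T_{32} = 8
S_{23} = (-4 + 8)/2 = 4/2 = 2
A_{23} = (-4 - 8)/2 = -12/2 = -6
Check: S + A = 2 + -6 = -4 = T_{23}.

(2, -6)


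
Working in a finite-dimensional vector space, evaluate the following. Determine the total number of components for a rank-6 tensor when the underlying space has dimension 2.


The number of components of a rank-r tensor in d dimensions is d^r.
Here d = 2 and r = 6.
2^6 = 64

64


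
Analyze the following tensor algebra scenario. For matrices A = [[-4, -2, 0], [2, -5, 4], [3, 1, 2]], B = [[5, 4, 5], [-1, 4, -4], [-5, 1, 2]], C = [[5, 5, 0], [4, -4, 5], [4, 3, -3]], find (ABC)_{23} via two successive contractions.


(ABC)_{23} = sum_m (AB)_{2m} C_{m3}. First compute row 2 of AB.
(AB)_{21} = 2*5 + -5*-1 + 4*-5 = -5
(AB)_{22} = 2*4 + -5*4 + 4*1 = -8
(AB)_{23} = 2*5 + -5*-4 + 4*2 = 38
Now contract with column 3 of C:
(AB)_{21} * C_{13} = -5 * 0 = 0
(AB)_{22} * C_{23} = -8 * 5 = -40
(AB)_{23} * C_{33} = 38 * -3 = -114
(ABC)_{23} = 0 + -40 + -114 = -154

-154


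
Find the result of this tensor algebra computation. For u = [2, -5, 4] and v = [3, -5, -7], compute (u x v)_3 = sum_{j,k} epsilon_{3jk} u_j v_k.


(u x v)_3 = sum_{j,k} epsilon_{3jk} u_j v_k. Only permutations of (1,2,3) contribute; the two non-zero terms are:
eps_{312} u_1 v_2 = 1 * 2 * -5 = -10
eps_{321} u_2 v_1 = -1 * -5 * 3 = 15
(u x v)_3 = 5

5


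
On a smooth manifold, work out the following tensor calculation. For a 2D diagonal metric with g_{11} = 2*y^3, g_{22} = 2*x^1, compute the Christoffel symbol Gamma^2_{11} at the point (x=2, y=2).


For a diagonal metric, Gamma^k_{ij} = (1/2) g^{kk} (dg_{ik}/dx_j + dg_{jk}/dx_i - dg_{ij}/dx_k).
The metric is diagonal, so g_{ab} = 0 for a != b.
At the given point: g_{11} = 16, g_{22} = 4
g^{22} = 1/4
dg_{12}/dx_1 = 0 (off-diagonal)
dg_{12}/dx_1 = 0 (off-diagonal)
dg_{11}/dx_2 = dg_{11}/dx_2 = 24
Numerator = 0 + 0 - 24 = -24
Gamma^2_{11} = -24 / (2 * 4) = -3

-3


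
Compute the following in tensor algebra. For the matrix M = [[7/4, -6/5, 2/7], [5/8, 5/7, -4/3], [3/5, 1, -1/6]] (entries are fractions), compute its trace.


The trace is the sum of diagonal entries.
Diagonal: M[1,1] = 7/4, M[2,2] = 5/7, M[3,3] = -1/6
Tr(M) = 7/4 + 5/7 + -1/6
Computing step by step:
After adding M[1,1]: 7/4
After adding M[2,2]: 69/28
After adding M[3,3]: 193/84
Tr(M) = 193/84

193/84


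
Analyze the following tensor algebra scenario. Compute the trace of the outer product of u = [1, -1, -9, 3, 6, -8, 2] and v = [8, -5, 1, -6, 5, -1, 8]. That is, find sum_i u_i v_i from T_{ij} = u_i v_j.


The outer product gives T_{ij} = u_i v_j.
The trace (contraction) is Tr(T) = sum_i T_{ii} = sum_i u_i v_i.
Diagonal entries:
T_{11} = u_1 * v_1 = 1 * 8 = 8
T_{22} = u_2 * v_2 = -1 * -5 = 5
T_{33} = u_3 * v_3 = -9 * 1 = -9
T_{44} = u_4 * v_4 = 3 * -6 = -18
T_{55} = u_5 * v_5 = 6 * 5 = 30
T_{66} = u_6 * v_6 = -8 * -1 = 8
T_{77} = u_7 * v_7 = 2 * 8 = 16
Tr(T) = 8 + 5 + -9 + -18 + 30 + 8 + 16 = 40

40


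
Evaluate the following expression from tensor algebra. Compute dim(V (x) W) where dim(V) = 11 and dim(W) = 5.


The dimension of a tensor product is the product of dimensions.
dim(V) = 11, dim(W) = 5
dim(V (x) W) = 11 * 5 = 55

55


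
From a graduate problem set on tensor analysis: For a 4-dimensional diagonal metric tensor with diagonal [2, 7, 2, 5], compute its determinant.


For a diagonal metric, the determinant is the product of diagonal entries.
Diagonal entries: 2, 7, 2, 5
det(g) = 2 * 7 * 2 * 5 = 140

140


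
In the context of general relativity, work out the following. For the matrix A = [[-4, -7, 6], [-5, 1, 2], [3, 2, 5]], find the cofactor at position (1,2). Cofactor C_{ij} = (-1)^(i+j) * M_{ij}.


To find cofactor C_{12}, delete row 1 and column 2.
The resulting 2x2 submatrix is: [[-5, 2], [3, 5]]
Minor M_{12} = -5*5 - 2*3
  = -25 - 6 = -31
Sign = (-1)^(1+2) = (-1)^3 = -1
Cofactor C_{12} = -1 * -31 = 31

31


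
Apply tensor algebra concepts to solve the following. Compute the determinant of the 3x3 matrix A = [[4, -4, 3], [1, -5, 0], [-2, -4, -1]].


Expanding along the first row, det(A) = a11*M_11 - a12*M_12 + a13*M_13, where M_1j is the (1,j) minor.
Minor M_11 = -5*-1 - 0*-4 = 5
Minor M_12 = 1*-1 - 0*-2 = -1
Minor M_13 = 1*-4 - -5*-2 = -14
det = 4*(5) - -4*(-1) + 3*(-14)
    = 20 - 4 + -42
    = -26

-26


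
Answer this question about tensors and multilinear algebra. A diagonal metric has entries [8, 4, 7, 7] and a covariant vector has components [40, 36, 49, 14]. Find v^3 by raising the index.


To raise an index with a diagonal metric: v^i = v_i / g_{ii}.
For index 3: v_3 = 49, g_{33} = 7
v^3 = 49 / 7 = 7

7


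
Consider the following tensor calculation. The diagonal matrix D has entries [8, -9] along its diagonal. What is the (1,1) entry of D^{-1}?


For a diagonal matrix, the inverse has entries (D^{-1})_{ii} = 1/d_{ii}.
The diagonal entries are: d_{11} = 8, d_{22} = -9
We need (D^{-1})_{11} = 1/d_{11} = 1/8 = 1/8

1/8


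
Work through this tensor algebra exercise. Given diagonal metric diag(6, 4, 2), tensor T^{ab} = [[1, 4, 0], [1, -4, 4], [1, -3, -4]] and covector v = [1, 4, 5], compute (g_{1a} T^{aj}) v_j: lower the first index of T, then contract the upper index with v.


Step 1: lower the first index. For a diagonal metric, g_{ia} T^{aj} = g_{ii} T^{ij} (no sum on i).
g_{11} = 6
S_1{}^1 = 6 * T^{11} = 6 * 1 = 6
S_1{}^2 = 6 * T^{12} = 6 * 4 = 24
S_1{}^3 = 6 * T^{13} = 6 * 0 = 0
Step 2: contract S_1{}^j with v_j.
S_1{}^1 * v_1 = 6 * 1 = 6
S_1{}^2 * v_2 = 24 * 4 = 96
S_1{}^3 * v_3 = 0 * 5 = 0
Result = 6 + 96 + 0 = 102

102


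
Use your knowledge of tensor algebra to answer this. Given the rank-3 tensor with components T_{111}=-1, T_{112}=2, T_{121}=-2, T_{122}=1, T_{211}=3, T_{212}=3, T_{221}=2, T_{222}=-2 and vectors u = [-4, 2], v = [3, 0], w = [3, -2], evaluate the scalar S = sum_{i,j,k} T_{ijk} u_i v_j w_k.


S = sum over i,j,k of T_{ijk} u_i v_j w_k. Expanding all 8 terms:
T_{111}*u_1*v_1*w_1 = -1*-4*3*3 = 36  (running total: 36)
T_{112}*u_1*v_1*w_2 = 2*-4*3*-2 = 48  (running total: 84)
T_{121}*u_1*v_2*w_1 = -2*-4*0*3 = 0  (running total: 84)
T_{122}*u_1*v_2*w_2 = 1*-4*0*-2 = 0  (running total: 84)
T_{211}*u_2*v_1*w_1 = 3*2*3*3 = 54  (running total: 138)
T_{212}*u_2*v_1*w_2 = 3*2*3*-2 = -36  (running total: 102)
T_{221}*u_2*v_2*w_1 = 2*2*0*3 = 0  (running total: 102)
T_{222}*u_2*v_2*w_2 = -2*2*0*-2 = 0  (running total: 102)
S = 102

102


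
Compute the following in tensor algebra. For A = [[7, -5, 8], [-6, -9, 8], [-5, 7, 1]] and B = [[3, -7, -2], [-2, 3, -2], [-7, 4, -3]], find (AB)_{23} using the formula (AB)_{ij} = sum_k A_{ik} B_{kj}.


(AB)_{ij} = sum_k A_{ik} B_{kj}.
For i=2, j=3:
A_{21} * B_{13} = -6 * -2 = 12
A_{22} * B_{23} = -9 * -2 = 18
A_{23} * B_{33} = 8 * -3 = -24
Sum = 12 + 18 + -24 = 6

6


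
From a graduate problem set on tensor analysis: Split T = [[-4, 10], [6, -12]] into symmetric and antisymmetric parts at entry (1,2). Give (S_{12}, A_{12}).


T_{12} = 10
T_{21} = 6
S_{12} = (10 + 6)/2 = 16/2 = 8
A_{12} = (10 - 6)/2 = 4/2 = 2
Check: S + A = 8 + 2 = 10 = T_{12}.

(8, 2)


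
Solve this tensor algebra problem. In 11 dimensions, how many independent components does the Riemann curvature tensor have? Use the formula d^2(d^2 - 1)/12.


The Riemann tensor in d dimensions has d^2(d^2 - 1)/12 independent components.
d = 11, so d^2 = 121
d^2 - 1 = 120
d^2(d^2 - 1) = 121 * 120 = 14520
Divide by 12: 14520 / 12 = 1210

1210


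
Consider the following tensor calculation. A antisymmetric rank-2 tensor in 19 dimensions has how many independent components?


A antisymmetric rank-2 tensor in d dimensions has d(d-1)/2 independent components.
d = 19
d(d-1)/2 = 19 * 18 / 2 = 342 / 2 = 171

171


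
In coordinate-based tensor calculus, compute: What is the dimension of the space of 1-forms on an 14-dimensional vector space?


The dimension of the space of p-forms on an n-dimensional space is C(n, p).
n = 14, p = 1
C(14, 1) = 14! / (1! * 13!) = 14

14


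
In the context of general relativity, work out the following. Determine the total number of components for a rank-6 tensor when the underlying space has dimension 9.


The number of components of a rank-r tensor in d dimensions is d^r.
Here d = 9 and r = 6.
9^6 = 531441

531441


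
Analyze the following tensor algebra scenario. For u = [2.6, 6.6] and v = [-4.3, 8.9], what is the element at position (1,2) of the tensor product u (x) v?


The outer product entry T_{ij} = u_i * v_j.
We need i=1, j=2.
u_1 = 2.6, v_2 = 8.9
T_{1,2} = 2.6 * 8.9 = 23.14

23.14


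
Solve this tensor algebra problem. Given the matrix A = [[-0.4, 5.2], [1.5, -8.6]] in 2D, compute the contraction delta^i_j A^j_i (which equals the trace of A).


The contraction (trace) of a rank-2 tensor is the sum of its diagonal elements.
Diagonal entries: A[1,1] = -0.4, A[2,2] = -8.6
Tr(A) = -0.4 + -8.6 = -9

-9


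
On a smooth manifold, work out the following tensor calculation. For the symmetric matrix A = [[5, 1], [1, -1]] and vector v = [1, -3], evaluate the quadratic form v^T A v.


First compute Av:
(Av)_1 = 5*1 + 1*-3 = 2
(Av)_2 = 1*1 + -1*-3 = 4
Av = [2, 4]
Then v^T (Av) = 1*2 + -3*4
= 2 + -12 = -10

-10


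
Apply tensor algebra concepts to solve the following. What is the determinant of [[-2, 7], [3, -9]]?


For a 2x2 matrix [[a, b], [c, d]], det = a*d - b*c.
a = -2, b = 7, c = 3, d = -9
a*d = -2 * -9 = 18
b*c = 7 * 3 = 21
det = 18 - 21 = -3

-3


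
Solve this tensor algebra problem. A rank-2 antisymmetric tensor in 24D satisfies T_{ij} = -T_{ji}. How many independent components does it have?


An antisymmetric rank-2 tensor satisfies A_{ij} = -A_{ji}, so diagonal entries are zero.
The independent components are the upper-triangular entries: C(n, 2) = n(n-1)/2.
n = 24
C(24, 2) = 24 * 23 / 2 = 552 / 2 = 276

276


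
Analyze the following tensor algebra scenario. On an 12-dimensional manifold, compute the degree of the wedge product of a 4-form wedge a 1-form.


The degree of a wedge product is the sum of the degrees of the individual forms.
Degrees: 4, 1
Total degree = 4 + 1 = 5

5


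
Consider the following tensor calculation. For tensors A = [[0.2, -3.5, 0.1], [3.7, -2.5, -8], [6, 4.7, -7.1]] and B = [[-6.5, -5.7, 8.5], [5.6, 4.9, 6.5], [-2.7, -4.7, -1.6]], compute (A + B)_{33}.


Tensor addition is component-wise: (A + B)_{ij} = A_{ij} + B_{ij}.
A_{33} = -7.1
B_{33} = -1.6
(A + B)_{33} = -7.1 + -1.6 = -8.7

-8.7


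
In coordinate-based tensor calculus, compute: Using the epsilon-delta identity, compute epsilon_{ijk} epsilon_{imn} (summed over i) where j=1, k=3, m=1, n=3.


Using the identity: epsilon_{ijk} epsilon_{imn} = delta_{jm} delta_{kn} - delta_{jn} delta_{km}.
delta_{11} = 1
delta_{33} = 1
delta_{13} = 0
delta_{31} = 0
Result = 1 * 1 - 0 * 0 = 1 - 0 = 1

1


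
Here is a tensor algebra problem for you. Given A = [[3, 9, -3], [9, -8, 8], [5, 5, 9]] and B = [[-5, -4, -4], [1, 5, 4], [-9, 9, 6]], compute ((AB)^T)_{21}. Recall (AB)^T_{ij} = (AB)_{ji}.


(AB)^T_{ij} = (AB)_{ji} = sum_k A_{jk} B_{ki}.
For i=2, j=1 we need (AB)_{12}:
A_{11} * B_{12} = 3 * -4 = -12
A_{12} * B_{22} = 9 * 5 = 45
A_{13} * B_{32} = -3 * 9 = -27
Sum = -12 + 45 + -27 = 6

6


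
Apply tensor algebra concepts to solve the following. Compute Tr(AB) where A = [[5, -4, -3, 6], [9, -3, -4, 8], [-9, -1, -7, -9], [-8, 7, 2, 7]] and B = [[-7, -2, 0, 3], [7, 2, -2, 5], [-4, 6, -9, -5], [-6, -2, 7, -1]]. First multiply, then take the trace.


Tr(AB) = sum_i (AB)_{ii} where (AB)_{ii} = sum_k A_{ik} B_{ki}.
(AB)_{11} = 5*-7 + -4*7 + -3*-4 + 6*-6 = -87
(AB)_{22} = 9*-2 + -3*2 + -4*6 + 8*-2 = -64
(AB)_{33} = -9*0 + -1*-2 + -7*-9 + -9*7 = 2
(AB)_{44} = -8*3 + 7*5 + 2*-5 + 7*-1 = -6
Tr(AB) = -87 + -64 + 2 + -6 = -155

-155


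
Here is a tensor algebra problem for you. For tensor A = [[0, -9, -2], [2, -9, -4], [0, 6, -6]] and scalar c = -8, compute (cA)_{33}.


Scalar multiplication: (cA)_{ij} = c * A_{ij}.
c = -8
A_{33} = -6
(cA)_{33} = -8 * -6 = 48

48


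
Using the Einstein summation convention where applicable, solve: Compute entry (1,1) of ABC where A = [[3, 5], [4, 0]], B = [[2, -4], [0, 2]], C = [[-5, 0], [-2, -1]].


(ABC)_{11} = sum_m (AB)_{1m} C_{m1}. First compute row 1 of AB.
(AB)_{11} = 3*2 + 5*0 = 6
(AB)_{12} = 3*-4 + 5*2 = -2
Now contract with column 1 of C:
(AB)_{11} * C_{11} = 6 * -5 = -30
(AB)_{12} * C_{21} = -2 * -2 = 4
(ABC)_{11} = -30 + 4 = -26

-26


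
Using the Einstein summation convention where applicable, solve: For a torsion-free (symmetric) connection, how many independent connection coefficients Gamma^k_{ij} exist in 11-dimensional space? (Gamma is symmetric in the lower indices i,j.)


Christoffel symbols Gamma^k_{ij} are symmetric in i,j, so there are d * d(d+1)/2 independent symbols.
d = 11
d(d+1)/2 = 11 * 12 / 2 = 66
Total = 11 * 66 = 726

726


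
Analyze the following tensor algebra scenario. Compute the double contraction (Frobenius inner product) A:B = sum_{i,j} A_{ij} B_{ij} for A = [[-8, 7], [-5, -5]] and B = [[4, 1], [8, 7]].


A:B = sum over all i,j of A_{ij} * B_{ij}.
Row 1: -8*4=-32, 7*1=7 => row sum = -25
Row 2: -5*8=-40, -5*7=-35 => row sum = -75
Total = -25 + -75 = -100

-100


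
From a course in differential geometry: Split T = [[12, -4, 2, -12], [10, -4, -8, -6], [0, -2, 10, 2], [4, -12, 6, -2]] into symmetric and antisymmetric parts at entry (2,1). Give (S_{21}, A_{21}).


T_{21} = 10
T_{12} = -4
S_{21} = (10 + -4)/2 = 6/2 = 3
A_{21} = (10 - -4)/2 = 14/2 = 7
Check: S + A = 3 + 7 = 10 = T_{21}.

(3, 7)


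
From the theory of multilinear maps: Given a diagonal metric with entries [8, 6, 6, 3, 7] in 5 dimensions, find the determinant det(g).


For a diagonal metric, the determinant is the product of diagonal entries.
Diagonal entries: 8, 6, 6, 3, 7
det(g) = 8 * 6 * 6 * 3 * 7 = 6048

6048


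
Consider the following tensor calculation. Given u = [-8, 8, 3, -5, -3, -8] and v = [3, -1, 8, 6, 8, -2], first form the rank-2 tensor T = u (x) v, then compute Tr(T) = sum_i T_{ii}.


The outer product gives T_{ij} = u_i v_j.
The trace (contraction) is Tr(T) = sum_i T_{ii} = sum_i u_i v_i.
Diagonal entries:
T_{11} = u_1 * v_1 = -8 * 3 = -24
T_{22} = u_2 * v_2 = 8 * -1 = -8
T_{33} = u_3 * v_3 = 3 * 8 = 24
T_{44} = u_4 * v_4 = -5 * 6 = -30
T_{55} = u_5 * v_5 = -3 * 8 = -24
T_{66} = u_6 * v_6 = -8 * -2 = 16
Tr(T) = -24 + -8 + 24 + -30 + -24 + 16 = -46

-46


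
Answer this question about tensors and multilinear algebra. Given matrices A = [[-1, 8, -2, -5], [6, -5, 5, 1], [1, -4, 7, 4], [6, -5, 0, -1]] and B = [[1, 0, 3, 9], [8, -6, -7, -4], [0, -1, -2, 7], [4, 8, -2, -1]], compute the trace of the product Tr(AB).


Tr(AB) = sum_i (AB)_{ii} where (AB)_{ii} = sum_k A_{ik} B_{ki}.
(AB)_{11} = -1*1 + 8*8 + -2*0 + -5*4 = 43
(AB)_{22} = 6*0 + -5*-6 + 5*-1 + 1*8 = 33
(AB)_{33} = 1*3 + -4*-7 + 7*-2 + 4*-2 = 9
(AB)_{44} = 6*9 + -5*-4 + 0*7 + -1*-1 = 75
Tr(AB) = 43 + 33 + 9 + 75 = 160

160


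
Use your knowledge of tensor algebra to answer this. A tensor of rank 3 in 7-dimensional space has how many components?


The number of components of a rank-r tensor in d dimensions is d^r.
Here d = 7 and r = 3.
7^3 = 343

343


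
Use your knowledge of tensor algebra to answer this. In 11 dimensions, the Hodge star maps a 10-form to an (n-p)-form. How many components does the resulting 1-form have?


The Hodge dual of a p-form on an n-dimensional manifold is an (n-p)-form.
n = 11, p = 10, so dual degree = 11 - 10 = 1
The number of components is C(n, n-p) = C(11, 1) = 11

11


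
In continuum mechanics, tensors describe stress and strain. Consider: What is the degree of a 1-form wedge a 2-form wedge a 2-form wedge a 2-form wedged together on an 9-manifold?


The degree of a wedge product is the sum of the degrees of the individual forms.
Degrees: 1, 2, 2, 2
Total degree = 1 + 2 + 2 + 2 = 7

7


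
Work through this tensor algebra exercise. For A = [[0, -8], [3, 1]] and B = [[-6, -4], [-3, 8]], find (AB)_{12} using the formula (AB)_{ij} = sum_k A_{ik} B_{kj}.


(AB)_{ij} = sum_k A_{ik} B_{kj}.
For i=1, j=2:
A_{11} * B_{12} = 0 * -4 = 0
A_{12} * B_{22} = -8 * 8 = -64
Sum = 0 + -64 = -64

-64


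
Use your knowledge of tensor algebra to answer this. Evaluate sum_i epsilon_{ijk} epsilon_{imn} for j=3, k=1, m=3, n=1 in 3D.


Using the identity: epsilon_{ijk} epsilon_{imn} = delta_{jm} delta_{kn} - delta_{jn} delta_{km}.
delta_{33} = 1
delta_{11} = 1
delta_{31} = 0
delta_{13} = 0
Result = 1 * 1 - 0 * 0 = 1 - 0 = 1

1


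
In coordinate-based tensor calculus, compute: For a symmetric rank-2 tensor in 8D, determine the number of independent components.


A symmetric rank-2 tensor in d dimensions has d(d+1)/2 independent components.
d = 8
d(d+1)/2 = 8 * 9 / 2 = 72 / 2 = 36

36


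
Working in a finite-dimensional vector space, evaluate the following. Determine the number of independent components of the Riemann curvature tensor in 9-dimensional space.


The Riemann tensor in d dimensions has d^2(d^2 - 1)/12 independent components.
d = 9, so d^2 = 81
d^2 - 1 = 80
d^2(d^2 - 1) = 81 * 80 = 6480
Divide by 12: 6480 / 12 = 540

540


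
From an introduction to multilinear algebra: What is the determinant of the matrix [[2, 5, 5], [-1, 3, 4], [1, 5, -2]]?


Expanding along the first row, det(A) = a11*M_11 - a12*M_12 + a13*M_13, where M_1j is the (1,j) minor.
Minor M_11 = 3*-2 - 4*5 = -26
Minor M_12 = -1*-2 - 4*1 = -2
Minor M_13 = -1*5 - 3*1 = -8
det = 2*(-26) - 5*(-2) + 5*(-8)
    = -52 - -10 + -40
    = -82

-82


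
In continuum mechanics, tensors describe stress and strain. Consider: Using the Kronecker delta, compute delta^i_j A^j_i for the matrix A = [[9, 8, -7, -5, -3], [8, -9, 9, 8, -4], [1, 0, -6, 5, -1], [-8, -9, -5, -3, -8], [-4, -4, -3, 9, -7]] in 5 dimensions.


The contraction (trace) of a rank-2 tensor is the sum of its diagonal elements.
Diagonal entries: A[1,1] = 9, A[2,2] = -9, A[3,3] = -6, A[4,4] = -3, A[5,5] = -7
Tr(A) = 9 + -9 + -6 + -3 + -7 = -16

-16


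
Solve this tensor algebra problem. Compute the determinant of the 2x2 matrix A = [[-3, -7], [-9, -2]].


For a 2x2 matrix [[a, b], [c, d]], det = a*d - b*c.
a = -3, b = -7, c = -9, d = -2
a*d = -3 * -2 = 6
b*c = -7 * -9 = 63
det = 6 - 63 = -57

-57


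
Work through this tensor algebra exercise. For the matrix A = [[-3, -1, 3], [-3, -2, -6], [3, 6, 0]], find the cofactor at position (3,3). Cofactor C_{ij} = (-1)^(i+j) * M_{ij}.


To find cofactor C_{33}, delete row 3 and column 3.
The resulting 2x2 submatrix is: [[-3, -1], [-3, -2]]
Minor M_{33} = -3*-2 - -1*-3
  = 6 - 3 = 3
Sign = (-1)^(3+3) = (-1)^6 = 1
Cofactor C_{33} = 1 * 3 = 3

3


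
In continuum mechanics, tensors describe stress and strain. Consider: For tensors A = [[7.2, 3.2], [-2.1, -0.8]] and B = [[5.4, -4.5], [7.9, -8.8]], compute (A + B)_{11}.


Tensor addition is component-wise: (A + B)_{ij} = A_{ij} + B_{ij}.
A_{11} = 7.2
B_{11} = 5.4
(A + B)_{11} = 7.2 + 5.4 = 12.6

12.6


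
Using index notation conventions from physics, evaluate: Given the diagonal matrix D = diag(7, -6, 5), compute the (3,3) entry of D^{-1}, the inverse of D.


For a diagonal matrix, the inverse has entries (D^{-1})_{ii} = 1/d_{ii}.
The diagonal entries are: d_{11} = 7, d_{22} = -6, d_{33} = 5
We need (D^{-1})_{33} = 1/d_{33} = 1/5 = 1/5

1/5


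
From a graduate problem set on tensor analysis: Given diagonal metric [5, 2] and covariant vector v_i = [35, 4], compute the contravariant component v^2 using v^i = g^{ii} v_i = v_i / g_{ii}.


To raise an index with a diagonal metric: v^i = v_i / g_{ii}.
For index 2: v_2 = 4, g_{22} = 2
v^2 = 4 / 2 = 2

2


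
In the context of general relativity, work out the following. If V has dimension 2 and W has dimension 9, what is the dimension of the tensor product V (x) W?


The dimension of a tensor product is the product of dimensions.
dim(V) = 2, dim(W) = 9
dim(V (x) W) = 2 * 9 = 18

18


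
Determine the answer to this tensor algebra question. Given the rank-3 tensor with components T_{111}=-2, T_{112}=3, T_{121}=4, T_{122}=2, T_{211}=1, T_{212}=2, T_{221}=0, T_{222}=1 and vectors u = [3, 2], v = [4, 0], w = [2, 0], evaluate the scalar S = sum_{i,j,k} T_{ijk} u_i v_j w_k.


S = sum over i,j,k of T_{ijk} u_i v_j w_k. Expanding all 8 terms:
T_{111}*u_1*v_1*w_1 = -2*3*4*2 = -48  (running total: -48)
T_{112}*u_1*v_1*w_2 = 3*3*4*0 = 0  (running total: -48)
T_{121}*u_1*v_2*w_1 = 4*3*0*2 = 0  (running total: -48)
T_{122}*u_1*v_2*w_2 = 2*3*0*0 = 0  (running total: -48)
T_{211}*u_2*v_1*w_1 = 1*2*4*2 = 16  (running total: -32)
T_{212}*u_2*v_1*w_2 = 2*2*4*0 = 0  (running total: -32)
T_{221}*u_2*v_2*w_1 = 0*2*0*2 = 0  (running total: -32)
T_{222}*u_2*v_2*w_2 = 1*2*0*0 = 0  (running total: -32)
S = -32

-32


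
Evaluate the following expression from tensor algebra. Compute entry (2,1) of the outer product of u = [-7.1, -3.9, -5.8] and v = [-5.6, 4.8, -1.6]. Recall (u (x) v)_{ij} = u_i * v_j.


The outer product entry T_{ij} = u_i * v_j.
We need i=2, j=1.
u_2 = -3.9, v_1 = -5.6
T_{2,1} = -3.9 * -5.6 = 21.84

21.84


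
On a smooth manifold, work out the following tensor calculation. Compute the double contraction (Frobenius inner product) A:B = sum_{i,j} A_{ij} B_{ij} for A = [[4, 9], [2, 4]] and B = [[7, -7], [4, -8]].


A:B = sum over all i,j of A_{ij} * B_{ij}.
Row 1: 4*7=28, 9*-7=-63 => row sum = -35
Row 2: 2*4=8, 4*-8=-32 => row sum = -24
Total = -35 + -24 = -59

-59


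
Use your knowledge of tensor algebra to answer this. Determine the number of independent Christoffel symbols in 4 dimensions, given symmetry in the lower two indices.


Christoffel symbols Gamma^k_{ij} are symmetric in i,j, so there are d * d(d+1)/2 independent symbols.
d = 4
d(d+1)/2 = 4 * 5 / 2 = 10
Total = 4 * 10 = 40

40


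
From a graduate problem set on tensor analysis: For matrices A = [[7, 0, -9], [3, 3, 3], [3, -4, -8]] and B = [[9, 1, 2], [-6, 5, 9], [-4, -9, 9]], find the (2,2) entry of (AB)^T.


(AB)^T_{ij} = (AB)_{ji} = sum_k A_{jk} B_{ki}.
For i=2, j=2 we need (AB)_{22}:
A_{21} * B_{12} = 3 * 1 = 3
A_{22} * B_{22} = 3 * 5 = 15
A_{23} * B_{32} = 3 * -9 = -27
Sum = 3 + 15 + -27 = -9

-9


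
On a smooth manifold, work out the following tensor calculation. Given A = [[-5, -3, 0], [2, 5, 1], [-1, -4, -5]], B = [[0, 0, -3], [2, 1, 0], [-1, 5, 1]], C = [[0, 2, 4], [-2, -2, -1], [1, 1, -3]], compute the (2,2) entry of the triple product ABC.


(ABC)_{22} = sum_m (AB)_{2m} C_{m2}. First compute row 2 of AB.
(AB)_{21} = 2*0 + 5*2 + 1*-1 = 9
(AB)_{22} = 2*0 + 5*1 + 1*5 = 10
(AB)_{23} = 2*-3 + 5*0 + 1*1 = -5
Now contract with column 2 of C:
(AB)_{21} * C_{12} = 9 * 2 = 18
(AB)_{22} * C_{22} = 10 * -2 = -20
(AB)_{23} * C_{32} = -5 * 1 = -5
(ABC)_{22} = 18 + -20 + -5 = -7

-7


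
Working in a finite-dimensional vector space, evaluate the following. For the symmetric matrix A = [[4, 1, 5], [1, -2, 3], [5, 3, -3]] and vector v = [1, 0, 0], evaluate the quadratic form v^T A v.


First compute Av:
(Av)_1 = 4*1 + 1*0 + 5*0 = 4
(Av)_2 = 1*1 + -2*0 + 3*0 = 1
(Av)_3 = 5*1 + 3*0 + -3*0 = 5
Av = [4, 1, 5]
Then v^T (Av) = 1*4 + 0*1 + 0*5
= 4 + 0 + 0 = 4

4


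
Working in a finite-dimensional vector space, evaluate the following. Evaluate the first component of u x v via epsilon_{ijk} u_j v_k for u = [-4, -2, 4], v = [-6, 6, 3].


(u x v)_1 = sum_{j,k} epsilon_{1jk} u_j v_k. Only permutations of (1,2,3) contribute; the two non-zero terms are:
eps_{123} u_2 v_3 = 1 * -2 * 3 = -6
eps_{132} u_3 v_2 = -1 * 4 * 6 = -24
(u x v)_1 = -30

-30


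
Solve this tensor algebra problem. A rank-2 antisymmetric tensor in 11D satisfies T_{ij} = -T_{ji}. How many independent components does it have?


An antisymmetric rank-2 tensor satisfies A_{ij} = -A_{ji}, so diagonal entries are zero.
The independent components are the upper-triangular entries: C(n, 2) = n(n-1)/2.
n = 11
C(11, 2) = 11 * 10 / 2 = 110 / 2 = 55

55


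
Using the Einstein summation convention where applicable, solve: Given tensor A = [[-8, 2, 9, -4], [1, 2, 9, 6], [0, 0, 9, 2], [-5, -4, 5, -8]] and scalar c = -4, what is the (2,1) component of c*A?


Scalar multiplication: (cA)_{ij} = c * A_{ij}.
c = -4
A_{21} = 1
(cA)_{21} = -4 * 1 = -4

-4


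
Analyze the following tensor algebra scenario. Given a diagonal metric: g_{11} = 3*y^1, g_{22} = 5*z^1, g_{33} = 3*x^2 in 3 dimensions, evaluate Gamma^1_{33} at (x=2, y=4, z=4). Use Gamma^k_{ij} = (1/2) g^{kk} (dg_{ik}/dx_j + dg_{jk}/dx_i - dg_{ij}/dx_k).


For a diagonal metric, Gamma^k_{ij} = (1/2) g^{kk} (dg_{ik}/dx_j + dg_{jk}/dx_i - dg_{ij}/dx_k).
The metric is diagonal, so g_{ab} = 0 for a != b.
At the given point: g_{11} = 12, g_{22} = 20, g_{33} = 12
g^{11} = 1/12
dg_{31}/dx_3 = 0 (off-diagonal)
dg_{31}/dx_3 = 0 (off-diagonal)
dg_{33}/dx_1 = dg_{33}/dx_1 = 12
Numerator = 0 + 0 - 12 = -12
Gamma^1_{33} = -12 / (2 * 12) = -1/2

-1/2


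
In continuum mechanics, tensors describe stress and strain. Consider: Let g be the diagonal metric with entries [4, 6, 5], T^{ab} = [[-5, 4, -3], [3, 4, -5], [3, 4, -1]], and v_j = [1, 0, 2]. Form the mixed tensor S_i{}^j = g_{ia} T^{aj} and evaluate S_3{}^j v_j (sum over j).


Step 1: lower the first index. For a diagonal metric, g_{ia} T^{aj} = g_{ii} T^{ij} (no sum on i).
g_{33} = 5
S_3{}^1 = 5 * T^{31} = 5 * 3 = 15
S_3{}^2 = 5 * T^{32} = 5 * 4 = 20
S_3{}^3 = 5 * T^{33} = 5 * -1 = -5
Step 2: contract S_3{}^j with v_j.
S_3{}^1 * v_1 = 15 * 1 = 15
S_3{}^2 * v_2 = 20 * 0 = 0
S_3{}^3 * v_3 = -5 * 2 = -10
Result = 15 + 0 + -10 = 5

5


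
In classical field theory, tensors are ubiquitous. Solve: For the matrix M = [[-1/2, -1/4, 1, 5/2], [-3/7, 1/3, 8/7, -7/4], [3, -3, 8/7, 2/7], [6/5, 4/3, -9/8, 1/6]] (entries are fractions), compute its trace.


The trace is the sum of diagonal entries.
Diagonal: M[1,1] = -1/2, M[2,2] = 1/3, M[3,3] = 8/7, M[4,4] = 1/6
Tr(M) = -1/2 + 1/3 + 8/7 + 1/6
Computing step by step:
After adding M[1,1]: -1/2
After adding M[2,2]: -1/6
After adding M[3,3]: 41/42
After adding M[4,4]: 8/7
Tr(M) = 8/7

8/7


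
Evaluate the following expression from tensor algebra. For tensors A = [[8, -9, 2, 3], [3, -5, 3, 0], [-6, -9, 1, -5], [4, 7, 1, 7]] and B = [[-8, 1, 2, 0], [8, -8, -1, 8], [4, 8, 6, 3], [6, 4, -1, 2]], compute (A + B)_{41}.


Tensor addition is component-wise: (A + B)_{ij} = A_{ij} + B_{ij}.
A_{41} = 4
B_{41} = 6
(A + B)_{41} = 4 + 6 = 10

10


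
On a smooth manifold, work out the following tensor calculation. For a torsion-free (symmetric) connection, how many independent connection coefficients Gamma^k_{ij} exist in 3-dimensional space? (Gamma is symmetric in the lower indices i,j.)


Christoffel symbols Gamma^k_{ij} are symmetric in i,j, so there are d * d(d+1)/2 independent symbols.
d = 3
d(d+1)/2 = 3 * 4 / 2 = 6
Total = 3 * 6 = 18

18


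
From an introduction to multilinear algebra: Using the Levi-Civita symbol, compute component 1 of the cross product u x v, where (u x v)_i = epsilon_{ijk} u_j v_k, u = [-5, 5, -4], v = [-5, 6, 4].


(u x v)_1 = sum_{j,k} epsilon_{1jk} u_j v_k. Only permutations of (1,2,3) contribute; the two non-zero terms are:
eps_{123} u_2 v_3 = 1 * 5 * 4 = 20
eps_{132} u_3 v_2 = -1 * -4 * 6 = 24
(u x v)_1 = 44

44


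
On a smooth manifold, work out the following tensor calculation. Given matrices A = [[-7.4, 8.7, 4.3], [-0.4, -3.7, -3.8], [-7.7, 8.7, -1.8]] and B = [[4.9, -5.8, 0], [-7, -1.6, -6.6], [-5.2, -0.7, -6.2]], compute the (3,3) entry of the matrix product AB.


(AB)_{ij} = sum_k A_{ik} B_{kj}.
For i=3, j=3:
A_{31} * B_{13} = -7.7 * 0 = 0
A_{32} * B_{23} = 8.7 * -6.6 = -57.42
A_{33} * B_{33} = -1.8 * -6.2 = 11.16
Sum = 0 + -57.42 + 11.16 = -46.26

-46.26


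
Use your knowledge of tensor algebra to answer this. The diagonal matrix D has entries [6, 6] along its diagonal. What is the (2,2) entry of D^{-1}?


For a diagonal matrix, the inverse has entries (D^{-1})_{ii} = 1/d_{ii}.
The diagonal entries are: d_{11} = 6, d_{22} = 6
We need (D^{-1})_{22} = 1/d_{22} = 1/6 = 1/6

1/6


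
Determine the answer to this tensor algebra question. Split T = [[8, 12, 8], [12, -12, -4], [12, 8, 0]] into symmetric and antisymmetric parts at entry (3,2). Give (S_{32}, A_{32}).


T_{32} = 8
T_{23} = -4
S_{32} = (8 + -4)/2 = 4/2 = 2
A_{32} = (8 - -4)/2 = 12/2 = 6
Check: S + A = 2 + 6 = 8 = T_{32}.

(2, 6)


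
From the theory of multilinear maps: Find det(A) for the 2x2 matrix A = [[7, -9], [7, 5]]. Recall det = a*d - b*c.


For a 2x2 matrix [[a, b], [c, d]], det = a*d - b*c.
a = 7, b = -9, c = 7, d = 5
a*d = 7 * 5 = 35
b*c = -9 * 7 = -63
det = 35 - -63 = 98

98


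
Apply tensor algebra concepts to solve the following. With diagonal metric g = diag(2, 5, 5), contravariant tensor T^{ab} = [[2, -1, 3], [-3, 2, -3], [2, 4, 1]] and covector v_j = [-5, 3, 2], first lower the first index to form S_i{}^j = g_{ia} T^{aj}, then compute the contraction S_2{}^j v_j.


Step 1: lower the first index. For a diagonal metric, g_{ia} T^{aj} = g_{ii} T^{ij} (no sum on i).
g_{22} = 5
S_2{}^1 = 5 * T^{21} = 5 * -3 = -15
S_2{}^2 = 5 * T^{22} = 5 * 2 = 10
S_2{}^3 = 5 * T^{23} = 5 * -3 = -15
Step 2: contract S_2{}^j with v_j.
S_2{}^1 * v_1 = -15 * -5 = 75
S_2{}^2 * v_2 = 10 * 3 = 30
S_2{}^3 * v_3 = -15 * 2 = -30
Result = 75 + 30 + -30 = 75

75


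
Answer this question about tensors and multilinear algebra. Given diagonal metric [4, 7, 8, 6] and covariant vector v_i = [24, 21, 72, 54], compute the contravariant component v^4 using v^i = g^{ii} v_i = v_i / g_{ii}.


To raise an index with a diagonal metric: v^i = v_i / g_{ii}.
For index 4: v_4 = 54, g_{44} = 6
v^4 = 54 / 6 = 9

9


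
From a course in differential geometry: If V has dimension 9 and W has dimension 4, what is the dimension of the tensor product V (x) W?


The dimension of a tensor product is the product of dimensions.
dim(V) = 9, dim(W) = 4
dim(V (x) W) = 9 * 4 = 36

36


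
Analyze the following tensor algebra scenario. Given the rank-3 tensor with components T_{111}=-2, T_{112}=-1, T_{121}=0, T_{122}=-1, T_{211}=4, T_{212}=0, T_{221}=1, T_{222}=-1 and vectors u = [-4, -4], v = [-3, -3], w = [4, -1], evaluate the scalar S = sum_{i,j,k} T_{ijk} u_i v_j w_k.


S = sum over i,j,k of T_{ijk} u_i v_j w_k. Expanding all 8 terms:
T_{111}*u_1*v_1*w_1 = -2*-4*-3*4 = -96  (running total: -96)
T_{112}*u_1*v_1*w_2 = -1*-4*-3*-1 = 12  (running total: -84)
T_{121}*u_1*v_2*w_1 = 0*-4*-3*4 = 0  (running total: -84)
T_{122}*u_1*v_2*w_2 = -1*-4*-3*-1 = 12  (running total: -72)
T_{211}*u_2*v_1*w_1 = 4*-4*-3*4 = 192  (running total: 120)
T_{212}*u_2*v_1*w_2 = 0*-4*-3*-1 = 0  (running total: 120)
T_{221}*u_2*v_2*w_1 = 1*-4*-3*4 = 48  (running total: 168)
T_{222}*u_2*v_2*w_2 = -1*-4*-3*-1 = 12  (running total: 180)
S = 180

180
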